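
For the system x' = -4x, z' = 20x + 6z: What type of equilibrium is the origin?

A = [[-4,0],[20,6]]; det(A-λI) = λ^2 - 2λ - 24.
λ = -4, 6: opposite signs.

saddle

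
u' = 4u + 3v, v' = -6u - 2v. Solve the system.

u(t) = K_1e^(t)cos(3t) + K_2e^(t)sin(3t), v(t) = -K_1e^(t)sin(3t) - K_1e^(t)cos(3t) - K_2e^(t)sin(3t) + K_2e^(t)cos(3t)

Coefficient matrix A = [[4, 3], [-6, -2]].
Characteristic polynomial det(A - λI) = λ^2 - 2λ + 10 = 0.
Eigenvalues λ = 1 ± 3i (complex conjugate pair).
For λ=1+3i: an eigenvector is (1,-1) - i(0,-1) = (1, -1 + i).
A real fundamental pair from Re and Im of e^((1+3i)t)v: X_1 = e^(t)(cos(3t)·(1,-1) + sin(3t)·(0,-1)), X_2 = e^(t)(sin(3t)·(1,-1) - cos(3t)·(0,-1)).
General solution: K_1X_1 + K_2X_2.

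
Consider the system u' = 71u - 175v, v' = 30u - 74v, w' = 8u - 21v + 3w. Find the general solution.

u(t) = 5K_1e^(t) + 7K_2e^(-4t), v(t) = 2K_1e^(t) + 3K_2e^(-4t), w(t) = K_1e^(t) + K_2e^(-4t) + K_3e^(3t)

Coefficient matrix A = [[71, -175, 0], [30, -74, 0], [8, -21, 3]].
det(A - λI) = 0 gives eigenvalues λ = 1, -4, 3.
For λ=1: eigenvector (5,2,1).
For λ=-4: eigenvector (7,3,1).
For λ=3: eigenvector (0,0,1).
General solution: K_1e^(t)(5,2,1) + K_2e^(-4t)(7,3,1) + K_3e^(3t)(0,0,1).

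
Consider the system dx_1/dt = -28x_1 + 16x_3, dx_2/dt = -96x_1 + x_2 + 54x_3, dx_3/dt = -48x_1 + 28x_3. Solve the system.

x_1(t) = C_1e^(4t) - 2C_2e^(-4t), x_2(t) = 4C_1e^(4t) - 6C_2e^(-4t) + C_3e^(t), x_3(t) = 2C_1e^(4t) - 3C_2e^(-4t)

Coefficient matrix A = [[-28, 0, 16], [-96, 1, 54], [-48, 0, 28]].
det(A - λI) = 0 gives eigenvalues λ = 4, -4, 1.
For λ=4: eigenvector (1,4,2).
For λ=-4: eigenvector (-2,-6,-3).
For λ=1: eigenvector (0,1,0).
General solution: C_1e^(4t)(1,4,2) + C_2e^(-4t)(-2,-6,-3) + C_3e^(t)(0,1,0).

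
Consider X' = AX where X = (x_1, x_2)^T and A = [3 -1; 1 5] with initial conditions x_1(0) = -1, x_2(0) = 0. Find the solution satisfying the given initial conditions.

Coefficient matrix A = [[3, -1], [1, 5]].
Characteristic polynomial det(A - λI) = λ^2 - 8λ + 16 = 0.
Single eigenvalue λ = 4 with algebraic multiplicity 2.
Eigenvector v = (1,-1); generalized eigenvector w with (A-λI)w=v is (-2,1).
General solution: e^(4t)[c_1·v + c_2·(t·v + w)].
Applying x_1(0)=-1, x_2(0)=0 gives c_1=1, c_2=1.

x_1(t) = te^(4t) - e^(4t), x_2(t) = -te^(4t)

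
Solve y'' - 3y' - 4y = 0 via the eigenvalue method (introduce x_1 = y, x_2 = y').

y(t) = C_1e^(-t) + C_2e^(4t)

Let x_1 = y, x_2 = y'. Then x_1' = x_2 and x_2' = 4x_1 + 3x_2.
A = [[0,1],[4,3]]; det(A-λI) = λ^2 - 3λ - 4.
Eigenvalues λ = -1, 4 with eigenvectors (1,-1), (1,4).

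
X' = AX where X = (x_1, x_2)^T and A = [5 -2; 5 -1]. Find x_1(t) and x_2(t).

Coefficient matrix A = [[5, -2], [5, -1]].
Characteristic polynomial det(A - λI) = λ^2 - 4λ + 5 = 0.
Eigenvalues λ = 2 ± i (complex conjugate pair).
For λ=2+i: an eigenvector is (-1,-1) - i(-1,-2) = (-1 + i, -1 + 2i).
A real fundamental pair from Re and Im of e^((2+i)t)v: X_1 = e^(2t)(cos(t)·(-1,-1) + sin(t)·(-1,-2)), X_2 = e^(2t)(sin(t)·(-1,-1) - cos(t)·(-1,-2)).
General solution: c_1X_1 + c_2X_2.

x_1(t) = -c_1e^(2t)sin(t) - c_1e^(2t)cos(t) - c_2e^(2t)sin(t) + c_2e^(2t)cos(t), x_2(t) = -2c_1e^(2t)sin(t) - c_1e^(2t)cos(t) - c_2e^(2t)sin(t) + 2c_2e^(2t)cos(t)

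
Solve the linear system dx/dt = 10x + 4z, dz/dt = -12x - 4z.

Coefficient matrix A = [[10, 4], [-12, -4]].
Characteristic polynomial det(A - λI) = λ^2 - 6λ + 8 = 0.
Eigenvalues λ = 2, 4.
For λ=2: (A-λI) row 1 is [8, 4], so an eigenvector is (-1, 2).
For λ=4: (A-λI) row 1 is [6, 4], so an eigenvector is (2, -3).
General solution: K_1e^(2t)(-1,2) + K_2e^(4t)(2,-3).

x(t) = -K_1e^(2t) + 2K_2e^(4t), z(t) = 2K_1e^(2t) - 3K_2e^(4t)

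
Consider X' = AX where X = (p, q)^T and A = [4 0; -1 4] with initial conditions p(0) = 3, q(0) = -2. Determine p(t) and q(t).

Coefficient matrix A = [[4, 0], [-1, 4]].
Characteristic polynomial det(A - λI) = λ^2 - 8λ + 16 = 0.
Single eigenvalue λ = 4 with algebraic multiplicity 2.
Eigenvector v = (0,1); generalized eigenvector w with (A-λI)w=v is (-1,2).
General solution: e^(4t)[C_1·v + C_2·(t·v + w)].
Applying p(0)=3, q(0)=-2 gives C_1=4, C_2=-3.

p(t) = 3e^(4t), q(t) = -3te^(4t) - 2e^(4t)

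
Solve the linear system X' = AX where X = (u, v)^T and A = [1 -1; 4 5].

u(t) = C_1e^(3t) + C_2te^(3t), v(t) = -2C_1e^(3t) - 2C_2te^(3t) - C_2e^(3t)

Coefficient matrix A = [[1, -1], [4, 5]].
Characteristic polynomial det(A - λI) = λ^2 - 6λ + 9 = 0.
Single eigenvalue λ = 3 with algebraic multiplicity 2.
Eigenvector v = (1,-2); generalized eigenvector w with (A-λI)w=v is (0,-1).
General solution: e^(3t)[C_1·v + C_2·(t·v + w)].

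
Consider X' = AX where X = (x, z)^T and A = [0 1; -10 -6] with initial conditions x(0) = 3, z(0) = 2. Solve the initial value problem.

Coefficient matrix A = [[0, 1], [-10, -6]].
Characteristic polynomial det(A - λI) = λ^2 + 6λ + 10 = 0.
Eigenvalues λ = -3 ± i (complex conjugate pair).
For λ=-3+i: an eigenvector is (-1,3) - i(0,1) = (-1, 3 - i).
A real fundamental pair from Re and Im of e^((-3+i)t)v: X_1 = e^(-3t)(cos(t)·(-1,3) + sin(t)·(0,1)), X_2 = e^(-3t)(sin(t)·(-1,3) - cos(t)·(0,1)).
General solution: K_1X_1 + K_2X_2.
Applying x(0)=3, z(0)=2 gives K_1=-3, K_2=-11.

x(t) = 11e^(-3t)sin(t) + 3e^(-3t)cos(t), z(t) = -36e^(-3t)sin(t) + 2e^(-3t)cos(t)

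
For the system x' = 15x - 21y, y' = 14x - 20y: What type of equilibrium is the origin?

A = [[15,-21],[14,-20]]; det(A-λI) = λ^2 + 5λ - 6.
λ = -6, 1: opposite signs.

saddle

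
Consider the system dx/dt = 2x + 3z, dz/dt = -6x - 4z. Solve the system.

x(t) = -K_1e^(-t)sin(3t) + K_2e^(-t)cos(3t), z(t) = K_1e^(-t)sin(3t) - K_1e^(-t)cos(3t) - K_2e^(-t)sin(3t) - K_2e^(-t)cos(3t)

Coefficient matrix A = [[2, 3], [-6, -4]].
Characteristic polynomial det(A - λI) = λ^2 + 2λ + 10 = 0.
Eigenvalues λ = -1 ± 3i (complex conjugate pair).
For λ=-1+3i: an eigenvector is (0,-1) - i(-1,1) = (0 + i, -1 - i).
A real fundamental pair from Re and Im of e^((-1+3i)t)v: X_1 = e^(-t)(cos(3t)·(0,-1) + sin(3t)·(-1,1)), X_2 = e^(-t)(sin(3t)·(0,-1) - cos(3t)·(-1,1)).
General solution: K_1X_1 + K_2X_2.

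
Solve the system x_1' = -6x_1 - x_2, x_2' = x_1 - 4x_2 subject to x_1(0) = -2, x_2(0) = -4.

Coefficient matrix A = [[-6, -1], [1, -4]].
Characteristic polynomial det(A - λI) = λ^2 + 10λ + 25 = 0.
Single eigenvalue λ = -5 with algebraic multiplicity 2.
Eigenvector v = (1,-1); generalized eigenvector w with (A-λI)w=v is (-3,2).
General solution: e^(-5t)[K_1·v + K_2·(t·v + w)].
Applying x_1(0)=-2, x_2(0)=-4 gives K_1=16, K_2=6.

x_1(t) = 6te^(-5t) - 2e^(-5t), x_2(t) = -6te^(-5t) - 4e^(-5t)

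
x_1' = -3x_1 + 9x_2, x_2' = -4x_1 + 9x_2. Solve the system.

Coefficient matrix A = [[-3, 9], [-4, 9]].
Characteristic polynomial det(A - λI) = λ^2 - 6λ + 9 = 0.
Single eigenvalue λ = 3 with algebraic multiplicity 2.
Eigenvector v = (3,2); generalized eigenvector w with (A-λI)w=v is (1,1).
General solution: e^(3t)[K_1·v + K_2·(t·v + w)].

x_1(t) = 3K_1e^(3t) + 3K_2te^(3t) + K_2e^(3t), x_2(t) = 2K_1e^(3t) + 2K_2te^(3t) + K_2e^(3t)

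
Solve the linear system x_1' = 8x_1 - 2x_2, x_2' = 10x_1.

x_1(t) = K_1e^(4t)cos(2t) + K_2e^(4t)sin(2t), x_2(t) = K_1e^(4t)sin(2t) + 2K_1e^(4t)cos(2t) + 2K_2e^(4t)sin(2t) - K_2e^(4t)cos(2t)

Coefficient matrix A = [[8, -2], [10, 0]].
Characteristic polynomial det(A - λI) = λ^2 - 8λ + 20 = 0.
Eigenvalues λ = 4 ± 2i (complex conjugate pair).
For λ=4+2i: an eigenvector is (1,2) - i(0,1) = (1, 2 - i).
A real fundamental pair from Re and Im of e^((4+2i)t)v: X_1 = e^(4t)(cos(2t)·(1,2) + sin(2t)·(0,1)), X_2 = e^(4t)(sin(2t)·(1,2) - cos(2t)·(0,1)).
General solution: K_1X_1 + K_2X_2.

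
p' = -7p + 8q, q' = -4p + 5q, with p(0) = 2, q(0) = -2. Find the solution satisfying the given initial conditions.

p(t) = -6e^(t) + 8e^(-3t), q(t) = -6e^(t) + 4e^(-3t)

Coefficient matrix A = [[-7, 8], [-4, 5]].
Characteristic polynomial det(A - λI) = λ^2 + 2λ - 3 = 0.
Eigenvalues λ = 1, -3.
For λ=1: (A-λI) row 1 is [-8, 8], so an eigenvector is (-1, -1).
For λ=-3: (A-λI) row 1 is [-4, 8], so an eigenvector is (-2, -1).
General solution: K_1e^(t)(-1,-1) + K_2e^(-3t)(-2,-1).
Applying p(0)=2, q(0)=-2 gives K_1=6, K_2=-4.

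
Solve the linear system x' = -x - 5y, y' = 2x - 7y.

x(t) = -C_1e^(-4t)sin(t) - 2C_1e^(-4t)cos(t) - 2C_2e^(-4t)sin(t) + C_2e^(-4t)cos(t), y(t) = -C_1e^(-4t)sin(t) - C_1e^(-4t)cos(t) - C_2e^(-4t)sin(t) + C_2e^(-4t)cos(t)

Coefficient matrix A = [[-1, -5], [2, -7]].
Characteristic polynomial det(A - λI) = λ^2 + 8λ + 17 = 0.
Eigenvalues λ = -4 ± i (complex conjugate pair).
For λ=-4+i: an eigenvector is (-2,-1) - i(-1,-1) = (-2 + i, -1 + i).
A real fundamental pair from Re and Im of e^((-4+i)t)v: X_1 = e^(-4t)(cos(t)·(-2,-1) + sin(t)·(-1,-1)), X_2 = e^(-4t)(sin(t)·(-2,-1) - cos(t)·(-1,-1)).
General solution: C_1X_1 + C_2X_2.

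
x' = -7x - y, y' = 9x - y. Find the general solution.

Coefficient matrix A = [[-7, -1], [9, -1]].
Characteristic polynomial det(A - λI) = λ^2 + 8λ + 16 = 0.
Single eigenvalue λ = -4 with algebraic multiplicity 2.
Eigenvector v = (-1,3); generalized eigenvector w with (A-λI)w=v is (1,-2).
General solution: e^(-4t)[K_1·v + K_2·(t·v + w)].

x(t) = -K_1e^(-4t) - K_2te^(-4t) + K_2e^(-4t), y(t) = 3K_1e^(-4t) + 3K_2te^(-4t) - 2K_2e^(-4t)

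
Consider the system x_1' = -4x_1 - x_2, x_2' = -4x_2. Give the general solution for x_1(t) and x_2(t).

x_1(t) = -c_1e^(-4t) - c_2te^(-4t) - 2c_2e^(-4t), x_2(t) = c_2e^(-4t)

Coefficient matrix A = [[-4, -1], [0, -4]].
Characteristic polynomial det(A - λI) = λ^2 + 8λ + 16 = 0.
Single eigenvalue λ = -4 with algebraic multiplicity 2.
Eigenvector v = (-1,0); generalized eigenvector w with (A-λI)w=v is (-2,1).
General solution: e^(-4t)[c_1·v + c_2·(t·v + w)].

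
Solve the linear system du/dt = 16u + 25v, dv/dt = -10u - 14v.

Coefficient matrix A = [[16, 25], [-10, -14]].
Characteristic polynomial det(A - λI) = λ^2 - 2λ + 26 = 0.
Eigenvalues λ = 1 ± 5i (complex conjugate pair).
For λ=1+5i: an eigenvector is (2,-1) - i(1,-1) = (2 - i, -1 + i).
A real fundamental pair from Re and Im of e^((1+5i)t)v: X_1 = e^(t)(cos(5t)·(2,-1) + sin(5t)·(1,-1)), X_2 = e^(t)(sin(5t)·(2,-1) - cos(5t)·(1,-1)).
General solution: K_1X_1 + K_2X_2.

u(t) = K_1e^(t)sin(5t) + 2K_1e^(t)cos(5t) + 2K_2e^(t)sin(5t) - K_2e^(t)cos(5t), v(t) = -K_1e^(t)sin(5t) - K_1e^(t)cos(5t) - K_2e^(t)sin(5t) + K_2e^(t)cos(5t)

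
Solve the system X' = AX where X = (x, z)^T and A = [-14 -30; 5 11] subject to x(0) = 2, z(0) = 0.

Coefficient matrix A = [[-14, -30], [5, 11]].
Characteristic polynomial det(A - λI) = λ^2 + 3λ - 4 = 0.
Eigenvalues λ = 1, -4.
For λ=1: (A-λI) row 1 is [-15, -30], so an eigenvector is (-2, 1).
For λ=-4: (A-λI) row 1 is [-10, -30], so an eigenvector is (3, -1).
General solution: C_1e^(t)(-2,1) + C_2e^(-4t)(3,-1).
Applying x(0)=2, z(0)=0 gives C_1=2, C_2=2.

x(t) = -4e^(t) + 6e^(-4t), z(t) = 2e^(t) - 2e^(-4t)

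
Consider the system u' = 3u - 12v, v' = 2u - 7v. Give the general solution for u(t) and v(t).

Coefficient matrix A = [[3, -12], [2, -7]].
Characteristic polynomial det(A - λI) = λ^2 + 4λ + 3 = 0.
Eigenvalues λ = -1, -3.
For λ=-1: (A-λI) row 1 is [4, -12], so an eigenvector is (-3, -1).
For λ=-3: (A-λI) row 1 is [6, -12], so an eigenvector is (-2, -1).
General solution: c_1e^(-t)(-3,-1) + c_2e^(-3t)(-2,-1).

u(t) = -3c_1e^(-t) - 2c_2e^(-3t), v(t) = -c_1e^(-t) - c_2e^(-3t)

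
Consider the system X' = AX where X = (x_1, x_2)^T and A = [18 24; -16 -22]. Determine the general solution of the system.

Coefficient matrix A = [[18, 24], [-16, -22]].
Characteristic polynomial det(A - λI) = λ^2 + 4λ - 12 = 0.
Eigenvalues λ = -6, 2.
For λ=-6: (A-λI) row 1 is [24, 24], so an eigenvector is (1, -1).
For λ=2: (A-λI) row 1 is [16, 24], so an eigenvector is (3, -2).
General solution: c_1e^(-6t)(1,-1) + c_2e^(2t)(3,-2).

x_1(t) = c_1e^(-6t) + 3c_2e^(2t), x_2(t) = -c_1e^(-6t) - 2c_2e^(2t)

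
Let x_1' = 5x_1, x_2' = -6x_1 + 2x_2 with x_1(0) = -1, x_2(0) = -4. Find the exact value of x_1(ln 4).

-1024

A = [[5,0],[-6,2]]; eigenvalues λ = 5, 2.
Eigenvectors: (1,-2) for λ=5, (0,-1) for λ=2.
From the initial condition, c_1 = -1, c_2 = 6.
x_1(ln 4) = (-1)(4^5)(1) + (6)(4^2)(0) = -1024.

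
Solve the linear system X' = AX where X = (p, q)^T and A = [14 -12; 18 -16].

Coefficient matrix A = [[14, -12], [18, -16]].
Characteristic polynomial det(A - λI) = λ^2 + 2λ - 8 = 0.
Eigenvalues λ = 2, -4.
For λ=2: (A-λI) row 1 is [12, -12], so an eigenvector is (1, 1).
For λ=-4: (A-λI) row 1 is [18, -12], so an eigenvector is (2, 3).
General solution: K_1e^(2t)(1,1) + K_2e^(-4t)(2,3).

p(t) = K_1e^(2t) + 2K_2e^(-4t), q(t) = K_1e^(2t) + 3K_2e^(-4t)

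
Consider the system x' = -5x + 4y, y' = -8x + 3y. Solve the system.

x(t) = -K_1e^(-t)cos(4t) - K_2e^(-t)sin(4t), y(t) = K_1e^(-t)sin(4t) - K_1e^(-t)cos(4t) - K_2e^(-t)sin(4t) - K_2e^(-t)cos(4t)

Coefficient matrix A = [[-5, 4], [-8, 3]].
Characteristic polynomial det(A - λI) = λ^2 + 2λ + 17 = 0.
Eigenvalues λ = -1 ± 4i (complex conjugate pair).
For λ=-1+4i: an eigenvector is (-1,-1) - i(0,1) = (-1, -1 - i).
A real fundamental pair from Re and Im of e^((-1+4i)t)v: X_1 = e^(-t)(cos(4t)·(-1,-1) + sin(4t)·(0,1)), X_2 = e^(-t)(sin(4t)·(-1,-1) - cos(4t)·(0,1)).
General solution: K_1X_1 + K_2X_2.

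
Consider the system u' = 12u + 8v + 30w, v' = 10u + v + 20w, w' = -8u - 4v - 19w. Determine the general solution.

Coefficient matrix A = [[12, 8, 30], [10, 1, 20], [-8, -4, -19]].
det(A - λI) = 0 gives eigenvalues λ = -4, 1, -3.
For λ=-4: eigenvector (1,-2,0).
For λ=1: eigenvector (2,1,-1).
For λ=-3: eigenvector (-2,0,1).
General solution: K_1e^(-4t)(1,-2,0) + K_2e^(t)(2,1,-1) + K_3e^(-3t)(-2,0,1).

u(t) = K_1e^(-4t) + 2K_2e^(t) - 2K_3e^(-3t), v(t) = -2K_1e^(-4t) + K_2e^(t), w(t) = -K_2e^(t) + K_3e^(-3t)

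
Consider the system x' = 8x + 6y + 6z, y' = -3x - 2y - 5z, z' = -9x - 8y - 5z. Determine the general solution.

Coefficient matrix A = [[8, 6, 6], [-3, -2, -5], [-9, -8, -5]].
det(A - λI) = 0 gives eigenvalues λ = 3, 2, -4.
For λ=3: eigenvector (0,-1,1).
For λ=2: eigenvector (-1,2,-1).
For λ=-4: eigenvector (-1,1,1).
General solution: c_1e^(3t)(0,-1,1) + c_2e^(2t)(-1,2,-1) + c_3e^(-4t)(-1,1,1).

x(t) = -c_2e^(2t) - c_3e^(-4t), y(t) = -c_1e^(3t) + 2c_2e^(2t) + c_3e^(-4t), z(t) = c_1e^(3t) - c_2e^(2t) + c_3e^(-4t)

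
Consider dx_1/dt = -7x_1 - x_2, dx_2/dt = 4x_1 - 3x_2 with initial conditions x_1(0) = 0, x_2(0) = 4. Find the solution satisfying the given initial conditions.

x_1(t) = -4te^(-5t), x_2(t) = 8te^(-5t) + 4e^(-5t)

Coefficient matrix A = [[-7, -1], [4, -3]].
Characteristic polynomial det(A - λI) = λ^2 + 10λ + 25 = 0.
Single eigenvalue λ = -5 with algebraic multiplicity 2.
Eigenvector v = (-1,2); generalized eigenvector w with (A-λI)w=v is (2,-3).
General solution: e^(-5t)[K_1·v + K_2·(t·v + w)].
Applying x_1(0)=0, x_2(0)=4 gives K_1=8, K_2=4.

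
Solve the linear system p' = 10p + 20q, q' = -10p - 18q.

Coefficient matrix A = [[10, 20], [-10, -18]].
Characteristic polynomial det(A - λI) = λ^2 + 8λ + 20 = 0.
Eigenvalues λ = -4 ± 2i (complex conjugate pair).
For λ=-4+2i: an eigenvector is (-1,1) - i(3,-2) = (-1 - 3i, 1 + 2i).
A real fundamental pair from Re and Im of e^((-4+2i)t)v: X_1 = e^(-4t)(cos(2t)·(-1,1) + sin(2t)·(3,-2)), X_2 = e^(-4t)(sin(2t)·(-1,1) - cos(2t)·(3,-2)).
General solution: c_1X_1 + c_2X_2.

p(t) = 3c_1e^(-4t)sin(2t) - c_1e^(-4t)cos(2t) - c_2e^(-4t)sin(2t) - 3c_2e^(-4t)cos(2t), q(t) = -2c_1e^(-4t)sin(2t) + c_1e^(-4t)cos(2t) + c_2e^(-4t)sin(2t) + 2c_2e^(-4t)cos(2t)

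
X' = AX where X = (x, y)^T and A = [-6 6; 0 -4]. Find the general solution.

Coefficient matrix A = [[-6, 6], [0, -4]].
Characteristic polynomial det(A - λI) = λ^2 + 10λ + 24 = 0.
Eigenvalues λ = -4, -6.
For λ=-4: (A-λI) row 1 is [-2, 6], so an eigenvector is (-3, -1).
For λ=-6: (A-λI) row 1 is [0, 6], so an eigenvector is (1, 0).
General solution: K_1e^(-4t)(-3,-1) + K_2e^(-6t)(1,0).

x(t) = -3K_1e^(-4t) + K_2e^(-6t), y(t) = -K_1e^(-4t)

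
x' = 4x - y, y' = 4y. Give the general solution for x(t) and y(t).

x(t) = -c_1e^(4t) - c_2te^(4t) - c_2e^(4t), y(t) = c_2e^(4t)

Coefficient matrix A = [[4, -1], [0, 4]].
Characteristic polynomial det(A - λI) = λ^2 - 8λ + 16 = 0.
Single eigenvalue λ = 4 with algebraic multiplicity 2.
Eigenvector v = (-1,0); generalized eigenvector w with (A-λI)w=v is (-1,1).
General solution: e^(4t)[c_1·v + c_2·(t·v + w)].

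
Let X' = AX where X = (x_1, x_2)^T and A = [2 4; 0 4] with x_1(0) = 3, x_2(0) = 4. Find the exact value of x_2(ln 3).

324

A = [[2,4],[0,4]]; eigenvalues λ = 2, 4.
Eigenvectors: (-1,0) for λ=2, (-2,-1) for λ=4.
From the initial condition, c_1 = 5, c_2 = -4.
x_2(ln 3) = (5)(3^2)(0) + (-4)(3^4)(-1) = 324.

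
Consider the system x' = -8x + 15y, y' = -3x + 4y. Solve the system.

Coefficient matrix A = [[-8, 15], [-3, 4]].
Characteristic polynomial det(A - λI) = λ^2 + 4λ + 13 = 0.
Eigenvalues λ = -2 ± 3i (complex conjugate pair).
For λ=-2+3i: an eigenvector is (-1,0) - i(2,1) = (-1 - 2i, 0 - i).
A real fundamental pair from Re and Im of e^((-2+3i)t)v: X_1 = e^(-2t)(cos(3t)·(-1,0) + sin(3t)·(2,1)), X_2 = e^(-2t)(sin(3t)·(-1,0) - cos(3t)·(2,1)).
General solution: K_1X_1 + K_2X_2.

x(t) = 2K_1e^(-2t)sin(3t) - K_1e^(-2t)cos(3t) - K_2e^(-2t)sin(3t) - 2K_2e^(-2t)cos(3t), y(t) = K_1e^(-2t)sin(3t) - K_2e^(-2t)cos(3t)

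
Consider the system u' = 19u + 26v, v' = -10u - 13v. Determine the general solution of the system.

u(t) = 3C_1e^(3t)sin(2t) + 2C_1e^(3t)cos(2t) + 2C_2e^(3t)sin(2t) - 3C_2e^(3t)cos(2t), v(t) = -2C_1e^(3t)sin(2t) - C_1e^(3t)cos(2t) - C_2e^(3t)sin(2t) + 2C_2e^(3t)cos(2t)

Coefficient matrix A = [[19, 26], [-10, -13]].
Characteristic polynomial det(A - λI) = λ^2 - 6λ + 13 = 0.
Eigenvalues λ = 3 ± 2i (complex conjugate pair).
For λ=3+2i: an eigenvector is (2,-1) - i(3,-2) = (2 - 3i, -1 + 2i).
A real fundamental pair from Re and Im of e^((3+2i)t)v: X_1 = e^(3t)(cos(2t)·(2,-1) + sin(2t)·(3,-2)), X_2 = e^(3t)(sin(2t)·(2,-1) - cos(2t)·(3,-2)).
General solution: C_1X_1 + C_2X_2.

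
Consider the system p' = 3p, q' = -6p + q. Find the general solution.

p(t) = -c_1e^(3t), q(t) = 3c_1e^(3t) + c_2e^(t)

Coefficient matrix A = [[3, 0], [-6, 1]].
Characteristic polynomial det(A - λI) = λ^2 - 4λ + 3 = 0.
Eigenvalues λ = 3, 1.
For λ=3: (A-λI) row 2 is [-6, -2], so an eigenvector is (-1, 3).
For λ=1: (A-λI) row 1 is [2, 0], so an eigenvector is (0, 1).
General solution: c_1e^(3t)(-1,3) + c_2e^(t)(0,1).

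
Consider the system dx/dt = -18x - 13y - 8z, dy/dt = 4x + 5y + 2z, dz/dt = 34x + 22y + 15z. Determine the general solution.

x(t) = C_1e^(t) + C_2e^(-2t) - C_3e^(3t), y(t) = C_1e^(t) + C_3e^(3t), z(t) = -4C_1e^(t) - 2C_2e^(-2t) + C_3e^(3t)

Coefficient matrix A = [[-18, -13, -8], [4, 5, 2], [34, 22, 15]].
det(A - λI) = 0 gives eigenvalues λ = 1, -2, 3.
For λ=1: eigenvector (1,1,-4).
For λ=-2: eigenvector (1,0,-2).
For λ=3: eigenvector (-1,1,1).
General solution: C_1e^(t)(1,1,-4) + C_2e^(-2t)(1,0,-2) + C_3e^(3t)(-1,1,1).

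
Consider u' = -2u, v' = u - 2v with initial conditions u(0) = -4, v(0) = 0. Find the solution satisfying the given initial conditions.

Coefficient matrix A = [[-2, 0], [1, -2]].
Characteristic polynomial det(A - λI) = λ^2 + 4λ + 4 = 0.
Single eigenvalue λ = -2 with algebraic multiplicity 2.
Eigenvector v = (0,1); generalized eigenvector w with (A-λI)w=v is (1,-1).
General solution: e^(-2t)[K_1·v + K_2·(t·v + w)].
Applying u(0)=-4, v(0)=0 gives K_1=-4, K_2=-4.

u(t) = -4e^(-2t), v(t) = -4te^(-2t)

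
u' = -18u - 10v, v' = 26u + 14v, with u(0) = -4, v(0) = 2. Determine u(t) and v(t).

Coefficient matrix A = [[-18, -10], [26, 14]].
Characteristic polynomial det(A - λI) = λ^2 + 4λ + 8 = 0.
Eigenvalues λ = -2 ± 2i (complex conjugate pair).
For λ=-2+2i: an eigenvector is (-2,3) - i(1,-2) = (-2 - i, 3 + 2i).
A real fundamental pair from Re and Im of e^((-2+2i)t)v: X_1 = e^(-2t)(cos(2t)·(-2,3) + sin(2t)·(1,-2)), X_2 = e^(-2t)(sin(2t)·(-2,3) - cos(2t)·(1,-2)).
General solution: K_1X_1 + K_2X_2.
Applying u(0)=-4, v(0)=2 gives K_1=6, K_2=-8.

u(t) = 22e^(-2t)sin(2t) - 4e^(-2t)cos(2t), v(t) = -36e^(-2t)sin(2t) + 2e^(-2t)cos(2t)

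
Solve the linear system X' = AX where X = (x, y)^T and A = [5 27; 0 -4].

x(t) = 3c_1e^(-4t) + c_2e^(5t), y(t) = -c_1e^(-4t)

Coefficient matrix A = [[5, 27], [0, -4]].
Characteristic polynomial det(A - λI) = λ^2 - λ - 20 = 0.
Eigenvalues λ = -4, 5.
For λ=-4: (A-λI) row 1 is [9, 27], so an eigenvector is (3, -1).
For λ=5: (A-λI) row 1 is [0, 27], so an eigenvector is (1, 0).
General solution: c_1e^(-4t)(3,-1) + c_2e^(5t)(1,0).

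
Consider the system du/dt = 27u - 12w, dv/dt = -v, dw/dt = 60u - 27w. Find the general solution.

u(t) = C_1e^(3t) + 2C_2e^(-3t), v(t) = C_3e^(-t), w(t) = 2C_1e^(3t) + 5C_2e^(-3t)

Coefficient matrix A = [[27, 0, -12], [0, -1, 0], [60, 0, -27]].
det(A - λI) = 0 gives eigenvalues λ = 3, -3, -1.
For λ=3: eigenvector (1,0,2).
For λ=-3: eigenvector (2,0,5).
For λ=-1: eigenvector (0,1,0).
General solution: C_1e^(3t)(1,0,2) + C_2e^(-3t)(2,0,5) + C_3e^(-t)(0,1,0).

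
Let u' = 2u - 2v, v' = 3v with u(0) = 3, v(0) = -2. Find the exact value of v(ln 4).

-128

A = [[2,-2],[0,3]]; eigenvalues λ = 2, 3.
Eigenvectors: (1,0) for λ=2, (-2,1) for λ=3.
From the initial condition, c_1 = -1, c_2 = -2.
v(ln 4) = (-1)(4^2)(0) + (-2)(4^3)(1) = -128.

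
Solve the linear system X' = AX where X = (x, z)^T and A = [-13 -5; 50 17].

x(t) = C_1e^(2t)cos(5t) + C_2e^(2t)sin(5t), z(t) = C_1e^(2t)sin(5t) - 3C_1e^(2t)cos(5t) - 3C_2e^(2t)sin(5t) - C_2e^(2t)cos(5t)

Coefficient matrix A = [[-13, -5], [50, 17]].
Characteristic polynomial det(A - λI) = λ^2 - 4λ + 29 = 0.
Eigenvalues λ = 2 ± 5i (complex conjugate pair).
For λ=2+5i: an eigenvector is (1,-3) - i(0,1) = (1, -3 - i).
A real fundamental pair from Re and Im of e^((2+5i)t)v: X_1 = e^(2t)(cos(5t)·(1,-3) + sin(5t)·(0,1)), X_2 = e^(2t)(sin(5t)·(1,-3) - cos(5t)·(0,1)).
General solution: C_1X_1 + C_2X_2.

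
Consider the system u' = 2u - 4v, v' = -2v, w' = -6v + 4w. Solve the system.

u(t) = C_1e^(-2t) - C_2e^(2t), v(t) = C_1e^(-2t), w(t) = C_1e^(-2t) + C_3e^(4t)

Coefficient matrix A = [[2, -4, 0], [0, -2, 0], [0, -6, 4]].
det(A - λI) = 0 gives eigenvalues λ = -2, 2, 4.
For λ=-2: eigenvector (1,1,1).
For λ=2: eigenvector (-1,0,0).
For λ=4: eigenvector (0,0,1).
General solution: C_1e^(-2t)(1,1,1) + C_2e^(2t)(-1,0,0) + C_3e^(4t)(0,0,1).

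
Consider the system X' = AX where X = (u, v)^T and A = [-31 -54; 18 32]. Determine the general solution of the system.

Coefficient matrix A = [[-31, -54], [18, 32]].
Characteristic polynomial det(A - λI) = λ^2 - λ - 20 = 0.
Eigenvalues λ = 5, -4.
For λ=5: (A-λI) row 1 is [-36, -54], so an eigenvector is (3, -2).
For λ=-4: (A-λI) row 1 is [-27, -54], so an eigenvector is (2, -1).
General solution: c_1e^(5t)(3,-2) + c_2e^(-4t)(2,-1).

u(t) = 3c_1e^(5t) + 2c_2e^(-4t), v(t) = -2c_1e^(5t) - c_2e^(-4t)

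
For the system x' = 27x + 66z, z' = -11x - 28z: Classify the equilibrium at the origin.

A = [[27,66],[-11,-28]]; det(A-λI) = λ^2 + λ - 30.
λ = 5, -6: opposite signs.

saddle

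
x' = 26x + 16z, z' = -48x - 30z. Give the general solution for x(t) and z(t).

x(t) = -c_1e^(-6t) + 2c_2e^(2t), z(t) = 2c_1e^(-6t) - 3c_2e^(2t)

Coefficient matrix A = [[26, 16], [-48, -30]].
Characteristic polynomial det(A - λI) = λ^2 + 4λ - 12 = 0.
Eigenvalues λ = -6, 2.
For λ=-6: (A-λI) row 1 is [32, 16], so an eigenvector is (-1, 2).
For λ=2: (A-λI) row 1 is [24, 16], so an eigenvector is (2, -3).
General solution: c_1e^(-6t)(-1,2) + c_2e^(2t)(2,-3).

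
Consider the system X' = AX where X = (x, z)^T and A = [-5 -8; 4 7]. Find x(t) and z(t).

x(t) = K_1e^(3t) - 2K_2e^(-t), z(t) = -K_1e^(3t) + K_2e^(-t)

Coefficient matrix A = [[-5, -8], [4, 7]].
Characteristic polynomial det(A - λI) = λ^2 - 2λ - 3 = 0.
Eigenvalues λ = 3, -1.
For λ=3: (A-λI) row 1 is [-8, -8], so an eigenvector is (1, -1).
For λ=-1: (A-λI) row 1 is [-4, -8], so an eigenvector is (-2, 1).
General solution: K_1e^(3t)(1,-1) + K_2e^(-t)(-2,1).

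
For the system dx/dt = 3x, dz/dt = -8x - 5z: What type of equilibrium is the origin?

saddle

A = [[3,0],[-8,-5]]; det(A-λI) = λ^2 + 2λ - 15.
λ = 3, -5: opposite signs.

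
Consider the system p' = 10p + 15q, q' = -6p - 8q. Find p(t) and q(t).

Coefficient matrix A = [[10, 15], [-6, -8]].
Characteristic polynomial det(A - λI) = λ^2 - 2λ + 10 = 0.
Eigenvalues λ = 1 ± 3i (complex conjugate pair).
For λ=1+3i: an eigenvector is (-1,1) - i(2,-1) = (-1 - 2i, 1 + i).
A real fundamental pair from Re and Im of e^((1+3i)t)v: X_1 = e^(t)(cos(3t)·(-1,1) + sin(3t)·(2,-1)), X_2 = e^(t)(sin(3t)·(-1,1) - cos(3t)·(2,-1)).
General solution: C_1X_1 + C_2X_2.

p(t) = 2C_1e^(t)sin(3t) - C_1e^(t)cos(3t) - C_2e^(t)sin(3t) - 2C_2e^(t)cos(3t), q(t) = -C_1e^(t)sin(3t) + C_1e^(t)cos(3t) + C_2e^(t)sin(3t) + C_2e^(t)cos(3t)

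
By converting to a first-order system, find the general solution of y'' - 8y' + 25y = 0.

y(t) = C_1e^(4t)cos(3t) + C_2e^(4t)sin(3t)

Let x_1 = y, x_2 = y'. Then x_1' = x_2 and x_2' = -25x_1 + 8x_2.
A = [[0,1],[-25,8]]; det(A-λI) = λ^2 - 8λ + 25.
Eigenvalues λ = 4 ± 3i.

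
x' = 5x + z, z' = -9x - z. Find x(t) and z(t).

Coefficient matrix A = [[5, 1], [-9, -1]].
Characteristic polynomial det(A - λI) = λ^2 - 4λ + 4 = 0.
Single eigenvalue λ = 2 with algebraic multiplicity 2.
Eigenvector v = (-1,3); generalized eigenvector w with (A-λI)w=v is (0,-1).
General solution: e^(2t)[c_1·v + c_2·(t·v + w)].

x(t) = -c_1e^(2t) - c_2te^(2t), z(t) = 3c_1e^(2t) + 3c_2te^(2t) - c_2e^(2t)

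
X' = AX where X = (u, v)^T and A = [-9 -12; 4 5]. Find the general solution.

Coefficient matrix A = [[-9, -12], [4, 5]].
Characteristic polynomial det(A - λI) = λ^2 + 4λ + 3 = 0.
Eigenvalues λ = -3, -1.
For λ=-3: (A-λI) row 1 is [-6, -12], so an eigenvector is (2, -1).
For λ=-1: (A-λI) row 1 is [-8, -12], so an eigenvector is (3, -2).
General solution: c_1e^(-3t)(2,-1) + c_2e^(-t)(3,-2).

u(t) = 2c_1e^(-3t) + 3c_2e^(-t), v(t) = -c_1e^(-3t) - 2c_2e^(-t)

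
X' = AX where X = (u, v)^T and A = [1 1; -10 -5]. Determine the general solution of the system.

Coefficient matrix A = [[1, 1], [-10, -5]].
Characteristic polynomial det(A - λI) = λ^2 + 4λ + 5 = 0.
Eigenvalues λ = -2 ± i (complex conjugate pair).
For λ=-2+i: an eigenvector is (1,-3) - i(0,-1) = (1, -3 + i).
A real fundamental pair from Re and Im of e^((-2+i)t)v: X_1 = e^(-2t)(cos(t)·(1,-3) + sin(t)·(0,-1)), X_2 = e^(-2t)(sin(t)·(1,-3) - cos(t)·(0,-1)).
General solution: K_1X_1 + K_2X_2.

u(t) = K_1e^(-2t)cos(t) + K_2e^(-2t)sin(t), v(t) = -K_1e^(-2t)sin(t) - 3K_1e^(-2t)cos(t) - 3K_2e^(-2t)sin(t) + K_2e^(-2t)cos(t)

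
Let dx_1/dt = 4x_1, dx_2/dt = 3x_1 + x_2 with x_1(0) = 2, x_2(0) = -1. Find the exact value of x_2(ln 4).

500

A = [[4,0],[3,1]]; eigenvalues λ = 1, 4.
Eigenvectors: (0,-1) for λ=1, (1,1) for λ=4.
From the initial condition, c_1 = 3, c_2 = 2.
x_2(ln 4) = (3)(4^1)(-1) + (2)(4^4)(1) = 500.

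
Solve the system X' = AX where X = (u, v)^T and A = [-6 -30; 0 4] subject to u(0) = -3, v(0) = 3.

Coefficient matrix A = [[-6, -30], [0, 4]].
Characteristic polynomial det(A - λI) = λ^2 + 2λ - 24 = 0.
Eigenvalues λ = -6, 4.
For λ=-6: (A-λI) row 1 is [0, -30], so an eigenvector is (-1, 0).
For λ=4: (A-λI) row 1 is [-10, -30], so an eigenvector is (3, -1).
General solution: c_1e^(-6t)(-1,0) + c_2e^(4t)(3,-1).
Applying u(0)=-3, v(0)=3 gives c_1=-6, c_2=-3.

u(t) = -9e^(4t) + 6e^(-6t), v(t) = 3e^(4t)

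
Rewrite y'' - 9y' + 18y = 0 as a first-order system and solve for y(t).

y(t) = K_1e^(6t) + K_2e^(3t)

Let x_1 = y, x_2 = y'. Then x_1' = x_2 and x_2' = -18x_1 + 9x_2.
A = [[0,1],[-18,9]]; det(A-λI) = λ^2 - 9λ + 18.
Eigenvalues λ = 6, 3 with eigenvectors (1,6), (1,3).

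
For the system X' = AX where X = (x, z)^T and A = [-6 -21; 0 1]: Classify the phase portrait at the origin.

A = [[-6,-21],[0,1]]; det(A-λI) = λ^2 + 5λ - 6.
λ = 1, -6: opposite signs.

saddle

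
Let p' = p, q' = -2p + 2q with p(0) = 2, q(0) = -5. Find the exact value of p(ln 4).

A = [[1,0],[-2,2]]; eigenvalues λ = 1, 2.
Eigenvectors: (-1,-2) for λ=1, (0,1) for λ=2.
From the initial condition, c_1 = -2, c_2 = -9.
p(ln 4) = (-2)(4^1)(-1) + (-9)(4^2)(0) = 8.

8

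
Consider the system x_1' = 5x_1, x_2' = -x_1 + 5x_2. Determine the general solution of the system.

Coefficient matrix A = [[5, 0], [-1, 5]].
Characteristic polynomial det(A - λI) = λ^2 - 10λ + 25 = 0.
Single eigenvalue λ = 5 with algebraic multiplicity 2.
Eigenvector v = (0,1); generalized eigenvector w with (A-λI)w=v is (-1,3).
General solution: e^(5t)[K_1·v + K_2·(t·v + w)].

x_1(t) = -K_2e^(5t), x_2(t) = K_1e^(5t) + K_2te^(5t) + 3K_2e^(5t)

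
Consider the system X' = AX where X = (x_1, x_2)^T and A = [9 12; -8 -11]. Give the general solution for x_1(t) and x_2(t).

Coefficient matrix A = [[9, 12], [-8, -11]].
Characteristic polynomial det(A - λI) = λ^2 + 2λ - 3 = 0.
Eigenvalues λ = -3, 1.
For λ=-3: (A-λI) row 1 is [12, 12], so an eigenvector is (-1, 1).
For λ=1: (A-λI) row 1 is [8, 12], so an eigenvector is (3, -2).
General solution: K_1e^(-3t)(-1,1) + K_2e^(t)(3,-2).

x_1(t) = -K_1e^(-3t) + 3K_2e^(t), x_2(t) = K_1e^(-3t) - 2K_2e^(t)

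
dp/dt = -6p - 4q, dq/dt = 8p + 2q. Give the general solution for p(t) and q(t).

Coefficient matrix A = [[-6, -4], [8, 2]].
Characteristic polynomial det(A - λI) = λ^2 + 4λ + 20 = 0.
Eigenvalues λ = -2 ± 4i (complex conjugate pair).
For λ=-2+4i: an eigenvector is (-1,1) - i(0,-1) = (-1, 1 + i).
A real fundamental pair from Re and Im of e^((-2+4i)t)v: X_1 = e^(-2t)(cos(4t)·(-1,1) + sin(4t)·(0,-1)), X_2 = e^(-2t)(sin(4t)·(-1,1) - cos(4t)·(0,-1)).
General solution: c_1X_1 + c_2X_2.

p(t) = -c_1e^(-2t)cos(4t) - c_2e^(-2t)sin(4t), q(t) = -c_1e^(-2t)sin(4t) + c_1e^(-2t)cos(4t) + c_2e^(-2t)sin(4t) + c_2e^(-2t)cos(4t)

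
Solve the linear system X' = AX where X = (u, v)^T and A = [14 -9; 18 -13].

Coefficient matrix A = [[14, -9], [18, -13]].
Characteristic polynomial det(A - λI) = λ^2 - λ - 20 = 0.
Eigenvalues λ = -4, 5.
For λ=-4: (A-λI) row 1 is [18, -9], so an eigenvector is (-1, -2).
For λ=5: (A-λI) row 1 is [9, -9], so an eigenvector is (1, 1).
General solution: C_1e^(-4t)(-1,-2) + C_2e^(5t)(1,1).

u(t) = -C_1e^(-4t) + C_2e^(5t), v(t) = -2C_1e^(-4t) + C_2e^(5t)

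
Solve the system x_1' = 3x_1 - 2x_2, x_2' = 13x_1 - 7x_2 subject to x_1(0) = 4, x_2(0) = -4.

x_1(t) = 28e^(-2t)sin(t) + 4e^(-2t)cos(t), x_2(t) = 72e^(-2t)sin(t) - 4e^(-2t)cos(t)

Coefficient matrix A = [[3, -2], [13, -7]].
Characteristic polynomial det(A - λI) = λ^2 + 4λ + 5 = 0.
Eigenvalues λ = -2 ± i (complex conjugate pair).
For λ=-2+i: an eigenvector is (-1,-2) - i(-1,-3) = (-1 + i, -2 + 3i).
A real fundamental pair from Re and Im of e^((-2+i)t)v: X_1 = e^(-2t)(cos(t)·(-1,-2) + sin(t)·(-1,-3)), X_2 = e^(-2t)(sin(t)·(-1,-2) - cos(t)·(-1,-3)).
General solution: C_1X_1 + C_2X_2.
Applying x_1(0)=4, x_2(0)=-4 gives C_1=-16, C_2=-12.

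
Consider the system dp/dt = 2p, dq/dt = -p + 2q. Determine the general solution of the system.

Coefficient matrix A = [[2, 0], [-1, 2]].
Characteristic polynomial det(A - λI) = λ^2 - 4λ + 4 = 0.
Single eigenvalue λ = 2 with algebraic multiplicity 2.
Eigenvector v = (0,-1); generalized eigenvector w with (A-λI)w=v is (1,2).
General solution: e^(2t)[c_1·v + c_2·(t·v + w)].

p(t) = c_2e^(2t), q(t) = -c_1e^(2t) - c_2te^(2t) + 2c_2e^(2t)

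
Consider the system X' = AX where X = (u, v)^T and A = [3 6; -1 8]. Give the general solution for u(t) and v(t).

Coefficient matrix A = [[3, 6], [-1, 8]].
Characteristic polynomial det(A - λI) = λ^2 - 11λ + 30 = 0.
Eigenvalues λ = 5, 6.
For λ=5: (A-λI) row 1 is [-2, 6], so an eigenvector is (-3, -1).
For λ=6: (A-λI) row 1 is [-3, 6], so an eigenvector is (-2, -1).
General solution: K_1e^(5t)(-3,-1) + K_2e^(6t)(-2,-1).

u(t) = -3K_1e^(5t) - 2K_2e^(6t), v(t) = -K_1e^(5t) - K_2e^(6t)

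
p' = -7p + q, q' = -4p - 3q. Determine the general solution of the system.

Coefficient matrix A = [[-7, 1], [-4, -3]].
Characteristic polynomial det(A - λI) = λ^2 + 10λ + 25 = 0.
Single eigenvalue λ = -5 with algebraic multiplicity 2.
Eigenvector v = (-1,-2); generalized eigenvector w with (A-λI)w=v is (-1,-3).
General solution: e^(-5t)[c_1·v + c_2·(t·v + w)].

p(t) = -c_1e^(-5t) - c_2te^(-5t) - c_2e^(-5t), q(t) = -2c_1e^(-5t) - 2c_2te^(-5t) - 3c_2e^(-5t)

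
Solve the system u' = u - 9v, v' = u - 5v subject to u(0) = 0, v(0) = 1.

Coefficient matrix A = [[1, -9], [1, -5]].
Characteristic polynomial det(A - λI) = λ^2 + 4λ + 4 = 0.
Single eigenvalue λ = -2 with algebraic multiplicity 2.
Eigenvector v = (3,1); generalized eigenvector w with (A-λI)w=v is (1,0).
General solution: e^(-2t)[K_1·v + K_2·(t·v + w)].
Applying u(0)=0, v(0)=1 gives K_1=1, K_2=-3.

u(t) = -9te^(-2t), v(t) = -3te^(-2t) + e^(-2t)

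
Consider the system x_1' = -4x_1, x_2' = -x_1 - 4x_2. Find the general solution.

Coefficient matrix A = [[-4, 0], [-1, -4]].
Characteristic polynomial det(A - λI) = λ^2 + 8λ + 16 = 0.
Single eigenvalue λ = -4 with algebraic multiplicity 2.
Eigenvector v = (0,1); generalized eigenvector w with (A-λI)w=v is (-1,2).
General solution: e^(-4t)[C_1·v + C_2·(t·v + w)].

x_1(t) = -C_2e^(-4t), x_2(t) = C_1e^(-4t) + C_2te^(-4t) + 2C_2e^(-4t)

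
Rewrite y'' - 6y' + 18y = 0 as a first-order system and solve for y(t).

Let x_1 = y, x_2 = y'. Then x_1' = x_2 and x_2' = -18x_1 + 6x_2.
A = [[0,1],[-18,6]]; det(A-λI) = λ^2 - 6λ + 18.
Eigenvalues λ = 3 ± 3i.

y(t) = c_1e^(3t)cos(3t) + c_2e^(3t)sin(3t)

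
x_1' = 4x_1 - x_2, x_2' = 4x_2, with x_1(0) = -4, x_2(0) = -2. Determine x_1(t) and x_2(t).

Coefficient matrix A = [[4, -1], [0, 4]].
Characteristic polynomial det(A - λI) = λ^2 - 8λ + 16 = 0.
Single eigenvalue λ = 4 with algebraic multiplicity 2.
Eigenvector v = (-1,0); generalized eigenvector w with (A-λI)w=v is (-2,1).
General solution: e^(4t)[C_1·v + C_2·(t·v + w)].
Applying x_1(0)=-4, x_2(0)=-2 gives C_1=8, C_2=-2.

x_1(t) = 2te^(4t) - 4e^(4t), x_2(t) = -2e^(4t)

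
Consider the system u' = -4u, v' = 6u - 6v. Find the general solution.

Coefficient matrix A = [[-4, 0], [6, -6]].
Characteristic polynomial det(A - λI) = λ^2 + 10λ + 24 = 0.
Eigenvalues λ = -4, -6.
For λ=-4: (A-λI) row 2 is [6, -2], so an eigenvector is (1, 3).
For λ=-6: (A-λI) row 1 is [2, 0], so an eigenvector is (0, 1).
General solution: K_1e^(-4t)(1,3) + K_2e^(-6t)(0,1).

u(t) = K_1e^(-4t), v(t) = 3K_1e^(-4t) + K_2e^(-6t)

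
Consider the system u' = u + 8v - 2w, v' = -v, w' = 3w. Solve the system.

Coefficient matrix A = [[1, 8, -2], [0, -1, 0], [0, 0, 3]].
det(A - λI) = 0 gives eigenvalues λ = 3, -1, 1.
For λ=3: eigenvector (-1,0,1).
For λ=-1: eigenvector (-4,1,0).
For λ=1: eigenvector (1,0,0).
General solution: K_1e^(3t)(-1,0,1) + K_2e^(-t)(-4,1,0) + K_3e^(t)(1,0,0).

u(t) = -K_1e^(3t) - 4K_2e^(-t) + K_3e^(t), v(t) = K_2e^(-t), w(t) = K_1e^(3t)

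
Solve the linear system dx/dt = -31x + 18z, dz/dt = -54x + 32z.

Coefficient matrix A = [[-31, 18], [-54, 32]].
Characteristic polynomial det(A - λI) = λ^2 - λ - 20 = 0.
Eigenvalues λ = 5, -4.
For λ=5: (A-λI) row 1 is [-36, 18], so an eigenvector is (1, 2).
For λ=-4: (A-λI) row 1 is [-27, 18], so an eigenvector is (-2, -3).
General solution: K_1e^(5t)(1,2) + K_2e^(-4t)(-2,-3).

x(t) = K_1e^(5t) - 2K_2e^(-4t), z(t) = 2K_1e^(5t) - 3K_2e^(-4t)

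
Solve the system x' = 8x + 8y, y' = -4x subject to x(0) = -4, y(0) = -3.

x(t) = -10e^(4t)sin(4t) - 4e^(4t)cos(4t), y(t) = 7e^(4t)sin(4t) - 3e^(4t)cos(4t)

Coefficient matrix A = [[8, 8], [-4, 0]].
Characteristic polynomial det(A - λI) = λ^2 - 8λ + 32 = 0.
Eigenvalues λ = 4 ± 4i (complex conjugate pair).
For λ=4+4i: an eigenvector is (-1,0) - i(-1,1) = (-1 + i, 0 - i).
A real fundamental pair from Re and Im of e^((4+4i)t)v: X_1 = e^(4t)(cos(4t)·(-1,0) + sin(4t)·(-1,1)), X_2 = e^(4t)(sin(4t)·(-1,0) - cos(4t)·(-1,1)).
General solution: C_1X_1 + C_2X_2.
Applying x(0)=-4, y(0)=-3 gives C_1=7, C_2=3.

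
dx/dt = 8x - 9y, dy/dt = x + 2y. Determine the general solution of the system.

x(t) = -3K_1e^(5t) - 3K_2te^(5t) + 2K_2e^(5t), y(t) = -K_1e^(5t) - K_2te^(5t) + K_2e^(5t)

Coefficient matrix A = [[8, -9], [1, 2]].
Characteristic polynomial det(A - λI) = λ^2 - 10λ + 25 = 0.
Single eigenvalue λ = 5 with algebraic multiplicity 2.
Eigenvector v = (-3,-1); generalized eigenvector w with (A-λI)w=v is (2,1).
General solution: e^(5t)[K_1·v + K_2·(t·v + w)].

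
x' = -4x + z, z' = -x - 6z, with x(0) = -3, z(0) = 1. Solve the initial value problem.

x(t) = -2te^(-5t) - 3e^(-5t), z(t) = 2te^(-5t) + e^(-5t)

Coefficient matrix A = [[-4, 1], [-1, -6]].
Characteristic polynomial det(A - λI) = λ^2 + 10λ + 25 = 0.
Single eigenvalue λ = -5 with algebraic multiplicity 2.
Eigenvector v = (1,-1); generalized eigenvector w with (A-λI)w=v is (-1,2).
General solution: e^(-5t)[c_1·v + c_2·(t·v + w)].
Applying x(0)=-3, z(0)=1 gives c_1=-5, c_2=-2.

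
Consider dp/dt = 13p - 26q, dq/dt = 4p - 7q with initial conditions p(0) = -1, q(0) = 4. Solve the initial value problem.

p(t) = -57e^(3t)sin(2t) - e^(3t)cos(2t), q(t) = -22e^(3t)sin(2t) + 4e^(3t)cos(2t)

Coefficient matrix A = [[13, -26], [4, -7]].
Characteristic polynomial det(A - λI) = λ^2 - 6λ + 13 = 0.
Eigenvalues λ = 3 ± 2i (complex conjugate pair).
For λ=3+2i: an eigenvector is (-3,-1) - i(-2,-1) = (-3 + 2i, -1 + i).
A real fundamental pair from Re and Im of e^((3+2i)t)v: X_1 = e^(3t)(cos(2t)·(-3,-1) + sin(2t)·(-2,-1)), X_2 = e^(3t)(sin(2t)·(-3,-1) - cos(2t)·(-2,-1)).
General solution: K_1X_1 + K_2X_2.
Applying p(0)=-1, q(0)=4 gives K_1=9, K_2=13.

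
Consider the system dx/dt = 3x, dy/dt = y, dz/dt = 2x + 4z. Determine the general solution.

x(t) = K_1e^(3t), y(t) = K_3e^(t), z(t) = -2K_1e^(3t) + K_2e^(4t)

Coefficient matrix A = [[3, 0, 0], [0, 1, 0], [2, 0, 4]].
det(A - λI) = 0 gives eigenvalues λ = 3, 4, 1.
For λ=3: eigenvector (1,0,-2).
For λ=4: eigenvector (0,0,1).
For λ=1: eigenvector (0,1,0).
General solution: K_1e^(3t)(1,0,-2) + K_2e^(4t)(0,0,1) + K_3e^(t)(0,1,0).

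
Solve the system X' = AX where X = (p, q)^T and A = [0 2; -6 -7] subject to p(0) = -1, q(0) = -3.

Coefficient matrix A = [[0, 2], [-6, -7]].
Characteristic polynomial det(A - λI) = λ^2 + 7λ + 12 = 0.
Eigenvalues λ = -3, -4.
For λ=-3: (A-λI) row 1 is [3, 2], so an eigenvector is (2, -3).
For λ=-4: (A-λI) row 1 is [4, 2], so an eigenvector is (-1, 2).
General solution: c_1e^(-3t)(2,-3) + c_2e^(-4t)(-1,2).
Applying p(0)=-1, q(0)=-3 gives c_1=-5, c_2=-9.

p(t) = -10e^(-3t) + 9e^(-4t), q(t) = 15e^(-3t) - 18e^(-4t)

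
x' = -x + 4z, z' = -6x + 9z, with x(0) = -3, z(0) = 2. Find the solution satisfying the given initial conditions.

x(t) = 10e^(5t) - 13e^(3t), z(t) = 15e^(5t) - 13e^(3t)

Coefficient matrix A = [[-1, 4], [-6, 9]].
Characteristic polynomial det(A - λI) = λ^2 - 8λ + 15 = 0.
Eigenvalues λ = 3, 5.
For λ=3: (A-λI) row 1 is [-4, 4], so an eigenvector is (-1, -1).
For λ=5: (A-λI) row 1 is [-6, 4], so an eigenvector is (2, 3).
General solution: c_1e^(3t)(-1,-1) + c_2e^(5t)(2,3).
Applying x(0)=-3, z(0)=2 gives c_1=13, c_2=5.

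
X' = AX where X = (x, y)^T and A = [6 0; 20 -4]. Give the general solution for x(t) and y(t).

x(t) = c_1e^(6t), y(t) = 2c_1e^(6t) - c_2e^(-4t)

Coefficient matrix A = [[6, 0], [20, -4]].
Characteristic polynomial det(A - λI) = λ^2 - 2λ - 24 = 0.
Eigenvalues λ = 6, -4.
For λ=6: (A-λI) row 2 is [20, -10], so an eigenvector is (1, 2).
For λ=-4: (A-λI) row 1 is [10, 0], so an eigenvector is (0, -1).
General solution: c_1e^(6t)(1,2) + c_2e^(-4t)(0,-1).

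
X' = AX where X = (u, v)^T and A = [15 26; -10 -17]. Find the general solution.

Coefficient matrix A = [[15, 26], [-10, -17]].
Characteristic polynomial det(A - λI) = λ^2 + 2λ + 5 = 0.
Eigenvalues λ = -1 ± 2i (complex conjugate pair).
For λ=-1+2i: an eigenvector is (2,-1) - i(3,-2) = (2 - 3i, -1 + 2i).
A real fundamental pair from Re and Im of e^((-1+2i)t)v: X_1 = e^(-t)(cos(2t)·(2,-1) + sin(2t)·(3,-2)), X_2 = e^(-t)(sin(2t)·(2,-1) - cos(2t)·(3,-2)).
General solution: C_1X_1 + C_2X_2.

u(t) = 3C_1e^(-t)sin(2t) + 2C_1e^(-t)cos(2t) + 2C_2e^(-t)sin(2t) - 3C_2e^(-t)cos(2t), v(t) = -2C_1e^(-t)sin(2t) - C_1e^(-t)cos(2t) - C_2e^(-t)sin(2t) + 2C_2e^(-t)cos(2t)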